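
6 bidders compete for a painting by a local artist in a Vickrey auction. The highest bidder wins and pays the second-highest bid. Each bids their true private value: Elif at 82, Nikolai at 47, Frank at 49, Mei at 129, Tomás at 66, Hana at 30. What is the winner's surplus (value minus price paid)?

Sorted high to low: Mei 129 > Elif 82 > Tomás 66 > Frank 49 > Nikolai 47 > Hana 30.
Mei wins with the top bid and pays the second-highest, 82.
Surplus = 129 − 82 = 47.

47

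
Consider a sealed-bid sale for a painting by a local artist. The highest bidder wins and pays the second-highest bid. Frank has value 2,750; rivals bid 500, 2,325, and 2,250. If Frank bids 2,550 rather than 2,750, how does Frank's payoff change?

0

The highest competing bid is 2,325.
Bidding truthfully at 2,750: Frank has the top bid, wins, and pays the second-highest bid 2,325. Payoff = 2,750 − 2,325 = 425.
Bidding 2,550: Frank has the top bid, wins, and pays the second-highest bid 2,325. Payoff = 2,750 − 2,325 = 425.
Change = 425 − 425 = 0.
The bid only affects whether you win, not the price — here both bids land on the same side of the top rival bid, so the deviation is payoff-neutral.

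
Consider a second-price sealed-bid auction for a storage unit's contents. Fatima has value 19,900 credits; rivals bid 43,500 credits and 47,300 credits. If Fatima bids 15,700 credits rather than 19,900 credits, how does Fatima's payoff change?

The highest competing bid is 47,300 credits.
Bidding truthfully at 19,900 credits: the top bid is 47,300 credits (a rival), so Fatima loses. Payoff = 0 credits.
Bidding 15,700 credits: the top bid is 47,300 credits (a rival), so Fatima loses. Payoff = 0 credits.
Change = 0 credits − 0 credits = 0 credits.
The bid only affects whether you win, not the price — here both bids land on the same side of the top rival bid, so the deviation is payoff-neutral.

Payoff change: 0 credits.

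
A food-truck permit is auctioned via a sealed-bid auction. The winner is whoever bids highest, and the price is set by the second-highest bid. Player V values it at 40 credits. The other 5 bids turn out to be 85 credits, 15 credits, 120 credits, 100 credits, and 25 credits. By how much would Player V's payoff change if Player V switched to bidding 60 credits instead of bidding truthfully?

The highest competing bid is 120 credits.
Bidding truthfully at 40 credits: the top bid is 120 credits (a rival), so Player V loses. Payoff = 0 credits.
Bidding 60 credits: the top bid is 120 credits (a rival), so Player V loses. Payoff = 0 credits.
Change = 0 credits − 0 credits = 0 credits.
The bid only affects whether you win, not the price — here both bids land on the same side of the top rival bid, so the deviation is payoff-neutral.

0 credits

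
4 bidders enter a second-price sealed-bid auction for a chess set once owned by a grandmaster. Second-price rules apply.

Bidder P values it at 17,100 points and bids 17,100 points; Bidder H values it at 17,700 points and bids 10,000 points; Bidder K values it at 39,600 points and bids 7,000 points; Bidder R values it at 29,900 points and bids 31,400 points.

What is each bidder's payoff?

Sorted high to low: Bidder R 31,400 points, then Bidder P 17,100 points, then Bidder H 10,000 points, then Bidder K 7,000 points.
Bidder R has the top bid and wins; the price is the second-highest bid, 17,100 points.
Bidder R's payoff = 29,900 points − 17,100 points = 12,800 points. All other bidders lose, so their payoff is 0.

Bidder P 0 points, Bidder H 0 points, Bidder K 0 points, Bidder R 12,800 points.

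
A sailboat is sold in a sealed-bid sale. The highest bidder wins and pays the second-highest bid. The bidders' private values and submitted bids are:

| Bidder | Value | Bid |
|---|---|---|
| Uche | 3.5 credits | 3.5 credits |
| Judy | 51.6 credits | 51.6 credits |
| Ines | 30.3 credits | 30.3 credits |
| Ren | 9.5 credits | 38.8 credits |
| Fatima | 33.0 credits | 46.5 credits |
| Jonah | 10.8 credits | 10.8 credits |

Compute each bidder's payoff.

Uche 0.0 credits, Judy 5.1 credits, Ines 0.0 credits, Ren 0.0 credits, Fatima 0.0 credits, Jonah 0.0 credits.

Ranking the bids: Judy 51.6 credits > Fatima 46.5 credits > Ren 38.8 credits > Ines 30.3 credits > Jonah 10.8 credits > Uche 3.5 credits.
Judy has the top bid and wins; the price is the second-highest bid, 46.5 credits.
Judy's payoff = 51.6 credits − 46.5 credits = 5.1 credits. All other bidders lose, so their payoff is 0.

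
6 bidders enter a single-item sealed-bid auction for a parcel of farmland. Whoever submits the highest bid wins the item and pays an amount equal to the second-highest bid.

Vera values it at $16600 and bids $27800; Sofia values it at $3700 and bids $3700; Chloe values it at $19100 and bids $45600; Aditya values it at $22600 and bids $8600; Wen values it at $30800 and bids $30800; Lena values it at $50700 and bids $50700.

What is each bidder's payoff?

Bids in descending order: Lena $50700 > Chloe $45600 > Wen $30800 > Vera $27800 > Aditya $8600 > Sofia $3700.
Lena has the top bid and wins; the price is the second-highest bid, $45600.
Lena's payoff = $50700 − $45600 = $5100. All other bidders lose, so their payoff is 0.

Vera $0, Sofia $0, Chloe $0, Aditya $0, Wen $0, Lena $5100.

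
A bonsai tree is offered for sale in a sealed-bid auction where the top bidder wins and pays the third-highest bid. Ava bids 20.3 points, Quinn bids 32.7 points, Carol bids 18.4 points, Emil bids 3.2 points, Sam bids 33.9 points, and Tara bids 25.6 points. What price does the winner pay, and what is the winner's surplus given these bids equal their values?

Sorted high to low: Sam 33.9 points; Quinn 32.7 points; Tara 25.6 points; Ava 20.3 points; Carol 18.4 points; Emil 3.2 points.
Sam is the highest bidder, so Sam wins.
Under the third-price rule, the price is the third-highest bid: 25.6 points.
Surplus = 33.9 points − 25.6 points = 8.3 points.

Price 25.6 points; surplus 8.3 points.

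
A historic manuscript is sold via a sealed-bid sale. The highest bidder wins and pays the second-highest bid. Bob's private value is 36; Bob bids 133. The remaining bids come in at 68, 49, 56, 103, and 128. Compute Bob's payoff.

-92

Highest competing bid: 128.
Bob's bid 133 is the highest overall, so Bob wins and pays the second-highest bid, 128.
Payoff = value − price = 36 − 128 = -92.
Overbidding won the item at a price above value — truthful bidding would have avoided this loss.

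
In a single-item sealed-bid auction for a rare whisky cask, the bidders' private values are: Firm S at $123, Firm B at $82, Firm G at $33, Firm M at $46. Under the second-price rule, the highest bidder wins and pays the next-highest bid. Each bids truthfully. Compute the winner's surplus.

Ranking the bids: Firm S $123; Firm B $82; Firm M $46; Firm G $33.
Firm S wins with the top bid and pays the second-highest, $82.
Surplus = $123 − $82 = $41.

Surplus = $41.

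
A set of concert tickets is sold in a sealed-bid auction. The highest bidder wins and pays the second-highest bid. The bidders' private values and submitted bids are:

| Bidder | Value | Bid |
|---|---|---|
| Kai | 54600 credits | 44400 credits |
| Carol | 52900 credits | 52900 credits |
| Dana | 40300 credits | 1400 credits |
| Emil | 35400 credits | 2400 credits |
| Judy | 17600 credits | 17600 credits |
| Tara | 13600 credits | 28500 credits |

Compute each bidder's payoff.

Bids in descending order: Carol 52900 credits; Kai 44400 credits; Tara 28500 credits; Judy 17600 credits; Emil 2400 credits; Dana 1400 credits.
Carol has the top bid and wins; the price is the second-highest bid, 44400 credits.
Carol's payoff = 52900 credits − 44400 credits = 8500 credits. All other bidders lose, so their payoff is 0.

Payoffs: Kai 0 credits, Carol 8500 credits, Dana 0 credits, Emil 0 credits, Judy 0 credits, Tara 0 credits.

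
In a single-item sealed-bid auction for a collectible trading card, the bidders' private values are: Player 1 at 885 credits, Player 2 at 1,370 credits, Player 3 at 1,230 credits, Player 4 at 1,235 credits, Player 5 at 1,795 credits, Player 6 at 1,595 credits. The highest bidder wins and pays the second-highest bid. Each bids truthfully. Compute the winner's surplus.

Ordered from highest: Player 5 1,795 credits; Player 6 1,595 credits; Player 2 1,370 credits; Player 4 1,235 credits; Player 3 1,230 credits; Player 1 885 credits.
Player 5 wins with the top bid and pays the second-highest, 1,595 credits.
Surplus = 1,795 credits − 1,595 credits = 200 credits.

Winner's surplus: 200 credits.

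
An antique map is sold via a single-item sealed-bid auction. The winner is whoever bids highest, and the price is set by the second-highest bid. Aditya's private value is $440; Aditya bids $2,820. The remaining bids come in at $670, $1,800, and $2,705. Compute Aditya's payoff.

Highest competing bid: $2,705.
Aditya's bid $2,820 is the highest overall, so Aditya wins and pays the second-highest bid, $2,705.
Payoff = value − price = $440 − $2,705 = -$2,265.

Payoff = -$2,265.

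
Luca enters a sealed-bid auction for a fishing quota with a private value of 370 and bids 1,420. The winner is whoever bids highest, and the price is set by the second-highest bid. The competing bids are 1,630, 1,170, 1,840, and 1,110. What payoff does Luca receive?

Highest competing bid: 1,840.
Luca's bid 1,420 is not the highest, so Luca loses, pays nothing, and earns zero payoff.

Luca's payoff: 0.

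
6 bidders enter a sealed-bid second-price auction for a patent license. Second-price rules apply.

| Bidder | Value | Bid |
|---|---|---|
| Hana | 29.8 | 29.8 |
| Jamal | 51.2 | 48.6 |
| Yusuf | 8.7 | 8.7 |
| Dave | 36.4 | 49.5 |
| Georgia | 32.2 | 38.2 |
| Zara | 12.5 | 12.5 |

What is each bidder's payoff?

Hana 0.0, Jamal 0.0, Yusuf 0.0, Dave -12.2, Georgia 0.0, Zara 0.0.

Sorted high to low: Dave 49.5; Jamal 48.6; Georgia 38.2; Hana 29.8; Zara 12.5; Yusuf 8.7.
Dave has the top bid and wins; the price is the second-highest bid, 48.6.
Dave's payoff = 36.4 − 48.6 = -12.2. All other bidders lose, so their payoff is 0.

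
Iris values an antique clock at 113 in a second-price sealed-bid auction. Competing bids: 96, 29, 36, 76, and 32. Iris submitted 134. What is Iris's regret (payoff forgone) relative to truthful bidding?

The highest competing bid is 96.
Bidding truthfully at 113: Iris has the top bid, wins, and pays the second-highest bid 96. Payoff = 113 − 96 = 17.
Bidding 134: Iris has the top bid, wins, and pays the second-highest bid 96. Payoff = 113 − 96 = 17.
Regret = truthful payoff − actual payoff = 17 − 17 = 0.
The bid only affects whether you win, not the price — here both bids land on the same side of the top rival bid, so the deviation is payoff-neutral.

0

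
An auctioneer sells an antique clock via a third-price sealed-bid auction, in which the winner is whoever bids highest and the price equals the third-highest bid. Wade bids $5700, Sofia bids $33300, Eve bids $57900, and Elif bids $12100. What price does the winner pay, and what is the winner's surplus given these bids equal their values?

The winner pays $12100 for a surplus of $45800.

Sorted high to low: Eve $57900; Sofia $33300; Elif $12100; Wade $5700.
Eve is the highest bidder, so Eve wins.
Under the third-price rule, the price is the third-highest bid: $12100.
Surplus = $57900 − $12100 = $45800.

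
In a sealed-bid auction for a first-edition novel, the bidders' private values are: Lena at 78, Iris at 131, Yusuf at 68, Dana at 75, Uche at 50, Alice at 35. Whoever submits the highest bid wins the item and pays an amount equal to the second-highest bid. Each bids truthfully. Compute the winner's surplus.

Surplus = 53.

Bids in descending order: Iris 131, then Lena 78, then Dana 75, then Yusuf 68, then Uche 50, then Alice 35.
Iris wins with the top bid and pays the second-highest, 78.
Surplus = 131 − 78 = 53.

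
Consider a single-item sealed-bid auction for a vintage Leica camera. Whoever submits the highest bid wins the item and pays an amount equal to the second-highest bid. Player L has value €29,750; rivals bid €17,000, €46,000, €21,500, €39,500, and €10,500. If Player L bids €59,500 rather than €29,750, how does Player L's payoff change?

The highest competing bid is €46,000.
Bidding truthfully at €29,750: the top bid is €46,000 (a rival), so Player L loses. Payoff = €0.
Bidding €59,500: Player L has the top bid, wins, and pays the second-highest bid €46,000. Payoff = €29,750 − €46,000 = -€16,250.
Change = -€16,250 − €0 = -€16,250.

Payoff change: -€16,250.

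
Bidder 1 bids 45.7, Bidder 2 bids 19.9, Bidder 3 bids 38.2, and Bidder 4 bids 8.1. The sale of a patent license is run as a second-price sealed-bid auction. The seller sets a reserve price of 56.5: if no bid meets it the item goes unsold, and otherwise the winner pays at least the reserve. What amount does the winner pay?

unsold

Ordered from highest: Bidder 1 45.7; Bidder 3 38.2; Bidder 2 19.9; Bidder 4 8.1.
The top bid 45.7 is below the reserve 56.5, so the item goes unsold and nothing is paid.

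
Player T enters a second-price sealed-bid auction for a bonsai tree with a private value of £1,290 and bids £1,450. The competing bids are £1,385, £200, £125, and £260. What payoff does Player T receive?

-£95

Highest competing bid: £1,385.
Player T's bid £1,450 is the highest overall, so Player T wins and pays the second-highest bid, £1,385.
Payoff = value − price = £1,290 − £1,385 = -£95.
Overbidding won the item at a price above value — truthful bidding would have avoided this loss.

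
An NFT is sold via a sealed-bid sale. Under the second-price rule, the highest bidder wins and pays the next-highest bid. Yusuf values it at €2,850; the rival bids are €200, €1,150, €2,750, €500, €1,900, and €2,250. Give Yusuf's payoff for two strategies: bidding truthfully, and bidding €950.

The highest competing bid is €2,750.
Bidding truthfully at €2,850: Yusuf has the top bid, wins, and pays the second-highest bid €2,750. Payoff = €2,850 − €2,750 = €100.
Bidding €950: the top bid is €2,750 (a rival), so Yusuf loses. Payoff = €0.

(a) €100  (b) €0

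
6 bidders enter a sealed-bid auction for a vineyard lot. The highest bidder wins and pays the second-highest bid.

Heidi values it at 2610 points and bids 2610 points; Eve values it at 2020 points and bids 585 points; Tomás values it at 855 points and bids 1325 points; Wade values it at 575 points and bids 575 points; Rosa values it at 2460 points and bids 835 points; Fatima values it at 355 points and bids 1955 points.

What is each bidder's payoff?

Ranking the bids: Heidi 2610 points; Fatima 1955 points; Tomás 1325 points; Rosa 835 points; Eve 585 points; Wade 575 points.
Heidi has the top bid and wins; the price is the second-highest bid, 1955 points.
Heidi's payoff = 2610 points − 1955 points = 655 points. All other bidders lose, so their payoff is 0.

Payoffs: Heidi 655 points, Eve 0 points, Tomás 0 points, Wade 0 points, Rosa 0 points, Fatima 0 points.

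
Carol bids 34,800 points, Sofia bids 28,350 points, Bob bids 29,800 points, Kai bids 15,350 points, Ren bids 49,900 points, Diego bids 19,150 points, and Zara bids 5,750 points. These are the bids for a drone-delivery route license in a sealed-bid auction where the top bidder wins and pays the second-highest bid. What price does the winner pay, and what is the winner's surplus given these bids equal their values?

Bids in descending order: Ren 49,900 points; Carol 34,800 points; Bob 29,800 points; Sofia 28,350 points; Diego 19,150 points; Kai 15,350 points; Zara 5,750 points.
Ren is the highest bidder, so Ren wins.
Under the second-price rule, the price is the second-highest bid: 34,800 points.
Surplus = 49,900 points − 34,800 points = 15,100 points.

The winner pays 34,800 points for a surplus of 15,100 points.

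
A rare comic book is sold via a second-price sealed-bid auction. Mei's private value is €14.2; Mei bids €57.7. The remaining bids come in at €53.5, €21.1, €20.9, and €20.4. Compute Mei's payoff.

Highest competing bid: €53.5.
Mei's bid €57.7 is the highest overall, so Mei wins and pays the second-highest bid, €53.5.
Payoff = value − price = €14.2 − €53.5 = -€39.3.

Mei's payoff: -€39.3.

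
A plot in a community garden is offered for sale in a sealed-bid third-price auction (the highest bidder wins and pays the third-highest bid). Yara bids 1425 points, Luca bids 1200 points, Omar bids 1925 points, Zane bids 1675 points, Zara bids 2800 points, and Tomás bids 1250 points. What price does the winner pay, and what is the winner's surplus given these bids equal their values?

Price 1675 points; surplus 1125 points.

Bids in descending order: Zara 2800 points; Omar 1925 points; Zane 1675 points; Yara 1425 points; Tomás 1250 points; Luca 1200 points.
Zara is the highest bidder, so Zara wins.
Under the third-price rule, the price is the third-highest bid: 1675 points.
Surplus = 2800 points − 1675 points = 1125 points.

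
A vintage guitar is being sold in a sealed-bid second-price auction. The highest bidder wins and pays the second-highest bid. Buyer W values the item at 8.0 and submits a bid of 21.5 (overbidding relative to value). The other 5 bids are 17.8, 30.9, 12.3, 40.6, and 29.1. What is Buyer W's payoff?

0.0

Highest competing bid: 40.6.
Buyer W's bid 21.5 is not the highest, so Buyer W loses, pays nothing, and earns zero payoff.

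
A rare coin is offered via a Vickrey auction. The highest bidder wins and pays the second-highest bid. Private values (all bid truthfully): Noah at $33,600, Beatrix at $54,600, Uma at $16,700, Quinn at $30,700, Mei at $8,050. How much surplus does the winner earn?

Surplus = $21,000.

Bids in descending order: Beatrix $54,600 > Noah $33,600 > Quinn $30,700 > Uma $16,700 > Mei $8,050.
Beatrix wins with the top bid and pays the second-highest, $33,600.
Surplus = $54,600 − $33,600 = $21,000.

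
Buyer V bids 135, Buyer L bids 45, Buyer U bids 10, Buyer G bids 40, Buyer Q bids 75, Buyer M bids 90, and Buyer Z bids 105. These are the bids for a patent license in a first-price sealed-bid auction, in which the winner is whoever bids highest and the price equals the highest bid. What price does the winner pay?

Bids in descending order: Buyer V 135 > Buyer Z 105 > Buyer M 90 > Buyer Q 75 > Buyer L 45 > Buyer G 40 > Buyer U 10.
Buyer V is the highest bidder, so Buyer V wins.
Under the first-price rule, the price is the highest bid: 135.

135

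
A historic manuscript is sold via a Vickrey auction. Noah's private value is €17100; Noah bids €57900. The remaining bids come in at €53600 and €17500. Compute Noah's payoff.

Highest competing bid: €53600.
Noah's bid €57900 is the highest overall, so Noah wins and pays the second-highest bid, €53600.
Payoff = value − price = €17100 − €53600 = -€36500.
Overbidding won the item at a price above value — truthful bidding would have avoided this loss.

-€36500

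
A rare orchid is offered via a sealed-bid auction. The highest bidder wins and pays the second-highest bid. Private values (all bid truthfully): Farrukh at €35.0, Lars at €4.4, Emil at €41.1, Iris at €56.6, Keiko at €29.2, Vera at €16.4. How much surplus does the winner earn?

€15.5

Sorted high to low: Iris €56.6 > Emil €41.1 > Farrukh €35.0 > Keiko €29.2 > Vera €16.4 > Lars €4.4.
Iris wins with the top bid and pays the second-highest, €41.1.
Surplus = €56.6 − €41.1 = €15.5.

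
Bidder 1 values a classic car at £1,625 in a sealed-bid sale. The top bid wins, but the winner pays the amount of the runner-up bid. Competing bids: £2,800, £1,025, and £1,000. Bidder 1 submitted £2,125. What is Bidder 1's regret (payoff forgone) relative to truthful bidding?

The highest competing bid is £2,800.
Bidding truthfully at £1,625: the top bid is £2,800 (a rival), so Bidder 1 loses. Payoff = £0.
Bidding £2,125: the top bid is £2,800 (a rival), so Bidder 1 loses. Payoff = £0.
Regret = truthful payoff − actual payoff = £0 − £0 = £0.
The bid only affects whether you win, not the price — here both bids land on the same side of the top rival bid, so the deviation is payoff-neutral.

Regret: £0.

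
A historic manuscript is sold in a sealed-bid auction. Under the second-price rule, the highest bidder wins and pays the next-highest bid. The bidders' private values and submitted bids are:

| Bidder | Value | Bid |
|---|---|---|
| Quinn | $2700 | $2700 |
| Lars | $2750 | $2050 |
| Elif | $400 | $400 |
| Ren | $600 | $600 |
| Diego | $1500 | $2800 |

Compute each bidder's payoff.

Payoffs: Quinn $0, Lars $0, Elif $0, Ren $0, Diego -$1200.

Sorted high to low: Diego $2800; Quinn $2700; Lars $2050; Ren $600; Elif $400.
Diego has the top bid and wins; the price is the second-highest bid, $2700.
Diego's payoff = $1500 − $2700 = -$1200. All other bidders lose, so their payoff is 0.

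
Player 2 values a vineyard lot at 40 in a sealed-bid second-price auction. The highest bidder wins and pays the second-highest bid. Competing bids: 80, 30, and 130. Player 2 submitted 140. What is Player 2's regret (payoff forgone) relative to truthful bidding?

90

The highest competing bid is 130.
Bidding truthfully at 40: the top bid is 130 (a rival), so Player 2 loses. Payoff = 0.
Bidding 140: Player 2 has the top bid, wins, and pays the second-highest bid 130. Payoff = 40 − 130 = -90.
Regret = truthful payoff − actual payoff = 0 − -90 = 90.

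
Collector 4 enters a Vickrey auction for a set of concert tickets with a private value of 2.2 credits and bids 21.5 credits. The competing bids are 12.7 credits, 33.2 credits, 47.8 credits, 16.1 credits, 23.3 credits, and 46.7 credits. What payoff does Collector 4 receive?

Highest competing bid: 47.8 credits.
Collector 4's bid 21.5 credits is not the highest, so Collector 4 loses, pays nothing, and earns zero payoff.

Payoff = 0.0 credits.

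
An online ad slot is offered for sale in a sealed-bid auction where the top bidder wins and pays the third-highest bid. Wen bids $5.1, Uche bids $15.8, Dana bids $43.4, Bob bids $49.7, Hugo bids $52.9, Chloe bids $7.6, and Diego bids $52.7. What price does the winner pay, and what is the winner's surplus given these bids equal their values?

The winner pays $49.7 for a surplus of $3.2.

Bids in descending order: Hugo $52.9 > Diego $52.7 > Bob $49.7 > Dana $43.4 > Uche $15.8 > Chloe $7.6 > Wen $5.1.
Hugo is the highest bidder, so Hugo wins.
Under the third-price rule, the price is the third-highest bid: $49.7.
Surplus = $52.9 − $49.7 = $3.2.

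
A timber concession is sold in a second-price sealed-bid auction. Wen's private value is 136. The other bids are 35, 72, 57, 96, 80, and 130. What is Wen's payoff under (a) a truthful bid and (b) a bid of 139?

Truthful: 6; alternative: 6.

The highest competing bid is 130.
Bidding truthfully at 136: Wen has the top bid, wins, and pays the second-highest bid 130. Payoff = 136 − 130 = 6.
Bidding 139: Wen has the top bid, wins, and pays the second-highest bid 130. Payoff = 136 − 130 = 6.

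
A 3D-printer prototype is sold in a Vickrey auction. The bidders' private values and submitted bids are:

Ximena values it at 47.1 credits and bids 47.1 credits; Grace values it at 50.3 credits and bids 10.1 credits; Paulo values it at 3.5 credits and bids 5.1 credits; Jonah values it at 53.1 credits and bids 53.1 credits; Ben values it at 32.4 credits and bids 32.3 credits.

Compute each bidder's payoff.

Ranking the bids: Jonah 53.1 credits; Ximena 47.1 credits; Ben 32.3 credits; Grace 10.1 credits; Paulo 5.1 credits.
Jonah has the top bid and wins; the price is the second-highest bid, 47.1 credits.
Jonah's payoff = 53.1 credits − 47.1 credits = 6.0 credits. All other bidders lose, so their payoff is 0.

Payoffs: Ximena 0.0 credits, Grace 0.0 credits, Paulo 0.0 credits, Jonah 6.0 credits, Ben 0.0 credits.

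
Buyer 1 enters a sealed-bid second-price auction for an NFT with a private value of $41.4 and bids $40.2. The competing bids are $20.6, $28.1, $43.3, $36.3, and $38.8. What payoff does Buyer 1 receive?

$0.0

Highest competing bid: $43.3.
Buyer 1's bid $40.2 is not the highest, so Buyer 1 loses, pays nothing, and earns zero payoff.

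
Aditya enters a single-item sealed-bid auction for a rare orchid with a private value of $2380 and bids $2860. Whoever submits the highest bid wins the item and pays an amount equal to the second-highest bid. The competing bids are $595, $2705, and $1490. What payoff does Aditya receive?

Highest competing bid: $2705.
Aditya's bid $2860 is the highest overall, so Aditya wins and pays the second-highest bid, $2705.
Payoff = value − price = $2380 − $2705 = -$325.
Overbidding won the item at a price above value — truthful bidding would have avoided this loss.

Aditya's payoff: -$325.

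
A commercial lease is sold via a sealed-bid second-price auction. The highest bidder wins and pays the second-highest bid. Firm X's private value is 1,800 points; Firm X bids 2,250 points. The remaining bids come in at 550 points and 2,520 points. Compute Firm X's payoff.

Highest competing bid: 2,520 points.
Firm X's bid 2,250 points is not the highest, so Firm X loses, pays nothing, and earns zero payoff.

Payoff = 0 points.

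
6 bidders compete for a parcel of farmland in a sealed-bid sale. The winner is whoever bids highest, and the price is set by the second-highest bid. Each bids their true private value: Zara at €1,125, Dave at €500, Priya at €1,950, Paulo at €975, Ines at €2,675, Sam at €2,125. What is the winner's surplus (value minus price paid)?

Ranking the bids: Ines €2,675 > Sam €2,125 > Priya €1,950 > Zara €1,125 > Paulo €975 > Dave €500.
Ines wins with the top bid and pays the second-highest, €2,125.
Surplus = €2,675 − €2,125 = €550.

Winner's surplus: €550.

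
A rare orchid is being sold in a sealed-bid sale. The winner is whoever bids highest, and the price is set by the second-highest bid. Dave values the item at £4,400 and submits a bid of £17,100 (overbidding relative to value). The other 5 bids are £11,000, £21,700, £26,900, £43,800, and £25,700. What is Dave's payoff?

£0

Highest competing bid: £43,800.
Dave's bid £17,100 is not the highest, so Dave loses, pays nothing, and earns zero payoff.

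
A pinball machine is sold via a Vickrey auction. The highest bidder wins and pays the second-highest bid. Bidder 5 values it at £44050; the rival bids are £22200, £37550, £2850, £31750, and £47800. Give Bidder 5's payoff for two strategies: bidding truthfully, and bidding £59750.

Truthful: £0; alternative: -£3750.

The highest competing bid is £47800.
Bidding truthfully at £44050: the top bid is £47800 (a rival), so Bidder 5 loses. Payoff = £0.
Bidding £59750: Bidder 5 has the top bid, wins, and pays the second-highest bid £47800. Payoff = £44050 − £47800 = -£3750.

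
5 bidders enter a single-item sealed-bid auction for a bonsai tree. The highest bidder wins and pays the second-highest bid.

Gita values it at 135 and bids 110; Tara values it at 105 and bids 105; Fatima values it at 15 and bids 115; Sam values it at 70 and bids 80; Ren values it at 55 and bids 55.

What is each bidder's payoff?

Sorted high to low: Fatima 115 > Gita 110 > Tara 105 > Sam 80 > Ren 55.
Fatima has the top bid and wins; the price is the second-highest bid, 110.
Fatima's payoff = 15 − 110 = -95. All other bidders lose, so their payoff is 0.

Gita 0, Tara 0, Fatima -95, Sam 0, Ren 0.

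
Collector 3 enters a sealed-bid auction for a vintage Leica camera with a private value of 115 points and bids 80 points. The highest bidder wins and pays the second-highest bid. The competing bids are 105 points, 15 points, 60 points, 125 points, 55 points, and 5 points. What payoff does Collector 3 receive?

Highest competing bid: 125 points.
Collector 3's bid 80 points is not the highest, so Collector 3 loses, pays nothing, and earns zero payoff.

0 points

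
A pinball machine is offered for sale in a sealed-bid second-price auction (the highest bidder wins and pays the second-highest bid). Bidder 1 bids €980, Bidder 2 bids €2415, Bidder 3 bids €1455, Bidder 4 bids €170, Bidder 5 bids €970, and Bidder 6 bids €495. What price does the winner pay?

Price paid: €1455.

Sorted high to low: Bidder 2 €2415, then Bidder 3 €1455, then Bidder 1 €980, then Bidder 5 €970, then Bidder 6 €495, then Bidder 4 €170.
Bidder 2 is the highest bidder, so Bidder 2 wins.
Under the second-price rule, the price is the second-highest bid: €1455.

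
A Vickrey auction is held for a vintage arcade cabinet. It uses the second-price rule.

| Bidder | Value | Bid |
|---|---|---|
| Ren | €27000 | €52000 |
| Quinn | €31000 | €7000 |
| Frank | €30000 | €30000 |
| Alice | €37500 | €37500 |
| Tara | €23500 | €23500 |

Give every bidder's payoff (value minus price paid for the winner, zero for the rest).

Ordered from highest: Ren €52000 > Alice €37500 > Frank €30000 > Tara €23500 > Quinn €7000.
Ren has the top bid and wins; the price is the second-highest bid, €37500.
Ren's payoff = €27000 − €37500 = -€10500. All other bidders lose, so their payoff is 0.

Payoffs: Ren -€10500, Quinn €0, Frank €0, Alice €0, Tara €0.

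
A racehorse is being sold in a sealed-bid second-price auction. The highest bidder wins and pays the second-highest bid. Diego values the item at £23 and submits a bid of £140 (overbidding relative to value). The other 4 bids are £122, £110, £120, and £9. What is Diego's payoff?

Highest competing bid: £122.
Diego's bid £140 is the highest overall, so Diego wins and pays the second-highest bid, £122.
Payoff = value − price = £23 − £122 = -£99.

-£99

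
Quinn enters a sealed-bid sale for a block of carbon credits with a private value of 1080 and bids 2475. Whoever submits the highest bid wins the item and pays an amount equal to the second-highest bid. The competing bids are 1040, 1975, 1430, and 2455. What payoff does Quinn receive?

Highest competing bid: 2455.
Quinn's bid 2475 is the highest overall, so Quinn wins and pays the second-highest bid, 2455.
Payoff = value − price = 1080 − 2455 = -1375.

-1375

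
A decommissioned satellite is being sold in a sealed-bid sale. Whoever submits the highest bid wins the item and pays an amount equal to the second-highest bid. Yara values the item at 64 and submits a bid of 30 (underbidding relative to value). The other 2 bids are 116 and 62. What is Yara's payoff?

0

Highest competing bid: 116.
Yara's bid 30 is not the highest, so Yara loses, pays nothing, and earns zero payoff.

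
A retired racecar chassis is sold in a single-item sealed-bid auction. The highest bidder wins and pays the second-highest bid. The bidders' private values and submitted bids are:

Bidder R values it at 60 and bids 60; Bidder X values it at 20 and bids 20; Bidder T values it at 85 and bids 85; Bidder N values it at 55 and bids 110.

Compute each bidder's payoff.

Payoffs: Bidder R 0, Bidder X 0, Bidder T 0, Bidder N -30.

Ordered from highest: Bidder N 110, then Bidder T 85, then Bidder R 60, then Bidder X 20.
Bidder N has the top bid and wins; the price is the second-highest bid, 85.
Bidder N's payoff = 55 − 85 = -30. All other bidders lose, so their payoff is 0.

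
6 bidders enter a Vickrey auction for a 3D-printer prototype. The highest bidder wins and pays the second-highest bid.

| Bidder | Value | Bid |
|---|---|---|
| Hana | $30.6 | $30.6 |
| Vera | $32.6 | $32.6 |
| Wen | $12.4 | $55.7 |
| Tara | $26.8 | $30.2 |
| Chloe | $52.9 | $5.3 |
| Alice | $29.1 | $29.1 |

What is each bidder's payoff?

Ordered from highest: Wen $55.7 > Vera $32.6 > Hana $30.6 > Tara $30.2 > Alice $29.1 > Chloe $5.3.
Wen has the top bid and wins; the price is the second-highest bid, $32.6.
Wen's payoff = $12.4 − $32.6 = -$20.2. All other bidders lose, so their payoff is 0.

Payoffs: Hana $0.0, Vera $0.0, Wen -$20.2, Tara $0.0, Chloe $0.0, Alice $0.0.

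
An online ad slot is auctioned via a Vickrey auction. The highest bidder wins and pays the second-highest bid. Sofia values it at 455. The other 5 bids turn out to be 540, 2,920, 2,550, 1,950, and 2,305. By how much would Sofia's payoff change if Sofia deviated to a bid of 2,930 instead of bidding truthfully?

-2,465

The highest competing bid is 2,920.
Bidding truthfully at 455: the top bid is 2,920 (a rival), so Sofia loses. Payoff = 0.
Bidding 2,930: Sofia has the top bid, wins, and pays the second-highest bid 2,920. Payoff = 455 − 2,920 = -2,465.
Change = -2,465 − 0 = -2,465.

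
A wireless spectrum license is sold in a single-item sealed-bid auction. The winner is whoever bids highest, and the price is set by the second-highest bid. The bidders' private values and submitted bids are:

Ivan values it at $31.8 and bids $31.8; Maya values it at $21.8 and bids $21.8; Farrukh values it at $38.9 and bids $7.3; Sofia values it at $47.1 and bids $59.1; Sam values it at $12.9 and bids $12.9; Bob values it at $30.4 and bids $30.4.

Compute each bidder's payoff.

Bids in descending order: Sofia $59.1; Ivan $31.8; Bob $30.4; Maya $21.8; Sam $12.9; Farrukh $7.3.
Sofia has the top bid and wins; the price is the second-highest bid, $31.8.
Sofia's payoff = $47.1 − $31.8 = $15.3. All other bidders lose, so their payoff is 0.

Ivan $0.0, Maya $0.0, Farrukh $0.0, Sofia $15.3, Sam $0.0, Bob $0.0.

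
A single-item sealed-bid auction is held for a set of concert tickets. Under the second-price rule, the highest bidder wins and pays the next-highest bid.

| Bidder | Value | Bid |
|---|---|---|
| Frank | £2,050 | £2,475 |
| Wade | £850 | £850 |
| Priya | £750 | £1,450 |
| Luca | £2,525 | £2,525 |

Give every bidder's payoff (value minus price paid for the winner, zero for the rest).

Frank £0, Wade £0, Priya £0, Luca £50.

Bids in descending order: Luca £2,525 > Frank £2,475 > Priya £1,450 > Wade £850.
Luca has the top bid and wins; the price is the second-highest bid, £2,475.
Luca's payoff = £2,525 − £2,475 = £50. All other bidders lose, so their payoff is 0.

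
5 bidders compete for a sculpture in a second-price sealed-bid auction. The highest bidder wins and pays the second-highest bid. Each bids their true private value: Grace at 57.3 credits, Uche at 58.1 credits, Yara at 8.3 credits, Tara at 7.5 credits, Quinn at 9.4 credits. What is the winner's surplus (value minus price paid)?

0.8 credits

Ordered from highest: Uche 58.1 credits; Grace 57.3 credits; Quinn 9.4 credits; Yara 8.3 credits; Tara 7.5 credits.
Uche wins with the top bid and pays the second-highest, 57.3 credits.
Surplus = 58.1 credits − 57.3 credits = 0.8 credits.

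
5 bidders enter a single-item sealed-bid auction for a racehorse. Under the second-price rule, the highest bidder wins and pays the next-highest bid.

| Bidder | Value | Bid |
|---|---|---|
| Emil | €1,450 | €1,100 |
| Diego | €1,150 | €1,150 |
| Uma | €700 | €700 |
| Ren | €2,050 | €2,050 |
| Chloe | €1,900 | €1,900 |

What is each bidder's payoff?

Emil €0, Diego €0, Uma €0, Ren €150, Chloe €0.

Sorted high to low: Ren €2,050, then Chloe €1,900, then Diego €1,150, then Emil €1,100, then Uma €700.
Ren has the top bid and wins; the price is the second-highest bid, €1,900.
Ren's payoff = €2,050 − €1,900 = €150. All other bidders lose, so their payoff is 0.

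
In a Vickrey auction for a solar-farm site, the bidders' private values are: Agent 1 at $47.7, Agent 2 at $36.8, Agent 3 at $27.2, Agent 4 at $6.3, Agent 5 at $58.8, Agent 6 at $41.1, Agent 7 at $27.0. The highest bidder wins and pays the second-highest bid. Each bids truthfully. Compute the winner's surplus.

Ordered from highest: Agent 5 $58.8, then Agent 1 $47.7, then Agent 6 $41.1, then Agent 2 $36.8, then Agent 3 $27.2, then Agent 7 $27.0, then Agent 4 $6.3.
Agent 5 wins with the top bid and pays the second-highest, $47.7.
Surplus = $58.8 − $47.7 = $11.1.

Winner's surplus: $11.1.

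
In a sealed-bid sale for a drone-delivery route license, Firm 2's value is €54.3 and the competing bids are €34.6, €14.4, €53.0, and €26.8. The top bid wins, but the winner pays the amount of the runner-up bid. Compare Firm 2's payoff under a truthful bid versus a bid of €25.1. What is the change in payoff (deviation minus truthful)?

The highest competing bid is €53.0.
Bidding truthfully at €54.3: Firm 2 has the top bid, wins, and pays the second-highest bid €53.0. Payoff = €54.3 − €53.0 = €1.3.
Bidding €25.1: the top bid is €53.0 (a rival), so Firm 2 loses. Payoff = €0.0.
Change = €0.0 − €1.3 = -€1.3.
Deviating from a truthful bid can only lose payoff in a second-price auction — never gain.

-€1.3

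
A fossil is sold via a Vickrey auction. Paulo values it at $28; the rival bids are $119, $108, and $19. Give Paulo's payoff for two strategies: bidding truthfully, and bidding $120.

The highest competing bid is $119.
Bidding truthfully at $28: the top bid is $119 (a rival), so Paulo loses. Payoff = $0.
Bidding $120: Paulo has the top bid, wins, and pays the second-highest bid $119. Payoff = $28 − $119 = -$91.
This is the dominant-strategy logic: truthful bidding weakly beats any alternative.

Truthful: $0; alternative: -$91.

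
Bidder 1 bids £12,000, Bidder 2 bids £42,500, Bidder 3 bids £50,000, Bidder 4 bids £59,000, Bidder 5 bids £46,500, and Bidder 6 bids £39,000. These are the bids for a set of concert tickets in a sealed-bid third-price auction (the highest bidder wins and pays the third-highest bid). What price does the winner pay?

£46,500

Ordered from highest: Bidder 4 £59,000 > Bidder 3 £50,000 > Bidder 5 £46,500 > Bidder 2 £42,500 > Bidder 6 £39,000 > Bidder 1 £12,000.
Bidder 4 is the highest bidder, so Bidder 4 wins.
Under the third-price rule, the price is the third-highest bid: £46,500.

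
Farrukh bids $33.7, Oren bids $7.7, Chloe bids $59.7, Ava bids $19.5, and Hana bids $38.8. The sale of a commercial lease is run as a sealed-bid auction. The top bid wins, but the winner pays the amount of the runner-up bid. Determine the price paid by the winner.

The winner pays $38.8.

Ranking the bids: Chloe $59.7 > Hana $38.8 > Farrukh $33.7 > Ava $19.5 > Oren $7.7.
Chloe has the highest bid, so Chloe wins.
The second-highest bid is $38.8, so that is what Chloe pays.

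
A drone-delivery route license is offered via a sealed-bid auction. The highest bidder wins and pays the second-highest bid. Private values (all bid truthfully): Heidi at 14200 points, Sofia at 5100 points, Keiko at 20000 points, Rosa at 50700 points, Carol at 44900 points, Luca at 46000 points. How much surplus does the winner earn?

4700 points

Sorted high to low: Rosa 50700 points > Luca 46000 points > Carol 44900 points > Keiko 20000 points > Heidi 14200 points > Sofia 5100 points.
Rosa wins with the top bid and pays the second-highest, 46000 points.
Surplus = 50700 points − 46000 points = 4700 points.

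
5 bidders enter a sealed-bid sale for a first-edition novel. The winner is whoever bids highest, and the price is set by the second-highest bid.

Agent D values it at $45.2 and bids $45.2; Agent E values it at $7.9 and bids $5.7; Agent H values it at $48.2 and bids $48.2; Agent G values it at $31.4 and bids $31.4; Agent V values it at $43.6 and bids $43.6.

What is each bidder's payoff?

Sorted high to low: Agent H $48.2; Agent D $45.2; Agent V $43.6; Agent G $31.4; Agent E $5.7.
Agent H has the top bid and wins; the price is the second-highest bid, $45.2.
Agent H's payoff = $48.2 − $45.2 = $3.0. All other bidders lose, so their payoff is 0.

Agent D $0.0, Agent E $0.0, Agent H $3.0, Agent G $0.0, Agent V $0.0.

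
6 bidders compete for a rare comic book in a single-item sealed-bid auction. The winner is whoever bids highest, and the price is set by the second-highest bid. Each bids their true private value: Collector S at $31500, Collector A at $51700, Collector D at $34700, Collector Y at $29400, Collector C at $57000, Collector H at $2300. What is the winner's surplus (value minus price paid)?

Surplus = $5300.

Ordered from highest: Collector C $57000; Collector A $51700; Collector D $34700; Collector S $31500; Collector Y $29400; Collector H $2300.
Collector C wins with the top bid and pays the second-highest, $51700.
Surplus = $57000 − $51700 = $5300.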